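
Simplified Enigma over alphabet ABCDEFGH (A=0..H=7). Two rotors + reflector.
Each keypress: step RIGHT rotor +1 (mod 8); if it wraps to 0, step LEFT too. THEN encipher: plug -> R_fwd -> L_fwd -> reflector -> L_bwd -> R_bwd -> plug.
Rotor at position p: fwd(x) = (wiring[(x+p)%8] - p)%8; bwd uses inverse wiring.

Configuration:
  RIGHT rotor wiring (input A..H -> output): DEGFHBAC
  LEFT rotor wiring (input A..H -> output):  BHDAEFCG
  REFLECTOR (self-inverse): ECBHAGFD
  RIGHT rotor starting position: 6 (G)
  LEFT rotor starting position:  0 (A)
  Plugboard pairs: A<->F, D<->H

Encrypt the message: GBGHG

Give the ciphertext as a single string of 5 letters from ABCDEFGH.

Char 1 ('G'): step: R->7, L=0; G->plug->G->R->C->L->D->refl->H->L'->B->R'->H->plug->D
Char 2 ('B'): step: R->0, L->1 (L advanced); B->plug->B->R->E->L->E->refl->A->L'->H->R'->E->plug->E
Char 3 ('G'): step: R->1, L=1; G->plug->G->R->B->L->C->refl->B->L'->F->R'->B->plug->B
Char 4 ('H'): step: R->2, L=1; H->plug->D->R->H->L->A->refl->E->L'->E->R'->A->plug->F
Char 5 ('G'): step: R->3, L=1; G->plug->G->R->B->L->C->refl->B->L'->F->R'->D->plug->H

Answer: DEBFH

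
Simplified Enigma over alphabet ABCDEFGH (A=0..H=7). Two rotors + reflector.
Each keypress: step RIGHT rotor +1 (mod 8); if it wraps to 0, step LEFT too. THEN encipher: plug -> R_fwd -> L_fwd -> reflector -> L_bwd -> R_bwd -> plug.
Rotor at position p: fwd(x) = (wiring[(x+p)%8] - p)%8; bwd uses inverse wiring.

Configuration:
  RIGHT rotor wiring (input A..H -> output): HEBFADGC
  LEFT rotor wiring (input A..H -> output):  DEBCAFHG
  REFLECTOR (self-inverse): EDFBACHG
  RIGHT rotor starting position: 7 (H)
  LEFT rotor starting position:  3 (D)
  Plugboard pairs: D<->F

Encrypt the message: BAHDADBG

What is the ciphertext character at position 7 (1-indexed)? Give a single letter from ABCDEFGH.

Char 1 ('B'): step: R->0, L->4 (L advanced); B->plug->B->R->E->L->H->refl->G->L'->H->R'->A->plug->A
Char 2 ('A'): step: R->1, L=4; A->plug->A->R->D->L->C->refl->F->L'->G->R'->H->plug->H
Char 3 ('H'): step: R->2, L=4; H->plug->H->R->C->L->D->refl->B->L'->B->R'->D->plug->F
Char 4 ('D'): step: R->3, L=4; D->plug->F->R->E->L->H->refl->G->L'->H->R'->E->plug->E
Char 5 ('A'): step: R->4, L=4; A->plug->A->R->E->L->H->refl->G->L'->H->R'->B->plug->B
Char 6 ('D'): step: R->5, L=4; D->plug->F->R->E->L->H->refl->G->L'->H->R'->E->plug->E
Char 7 ('B'): step: R->6, L=4; B->plug->B->R->E->L->H->refl->G->L'->H->R'->F->plug->D

D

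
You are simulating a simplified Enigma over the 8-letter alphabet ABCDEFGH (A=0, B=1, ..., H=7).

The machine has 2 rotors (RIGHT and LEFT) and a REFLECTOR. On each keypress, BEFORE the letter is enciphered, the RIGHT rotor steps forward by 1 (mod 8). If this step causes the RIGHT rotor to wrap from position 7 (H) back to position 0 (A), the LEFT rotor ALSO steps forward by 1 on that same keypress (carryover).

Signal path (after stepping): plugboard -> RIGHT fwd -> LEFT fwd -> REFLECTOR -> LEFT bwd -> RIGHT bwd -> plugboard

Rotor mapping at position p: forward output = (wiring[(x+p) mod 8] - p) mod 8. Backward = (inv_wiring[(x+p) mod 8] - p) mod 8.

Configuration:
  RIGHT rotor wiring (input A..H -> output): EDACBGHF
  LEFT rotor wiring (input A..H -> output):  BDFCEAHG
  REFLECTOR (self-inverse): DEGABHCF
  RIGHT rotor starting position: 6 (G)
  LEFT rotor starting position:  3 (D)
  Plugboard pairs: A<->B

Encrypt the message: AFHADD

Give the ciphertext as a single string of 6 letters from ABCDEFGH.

Answer: GEAGHH

Derivation:
Char 1 ('A'): step: R->7, L=3; A->plug->B->R->F->L->G->refl->C->L'->H->R'->G->plug->G
Char 2 ('F'): step: R->0, L->4 (L advanced); F->plug->F->R->G->L->B->refl->E->L'->B->R'->E->plug->E
Char 3 ('H'): step: R->1, L=4; H->plug->H->R->D->L->C->refl->G->L'->H->R'->B->plug->A
Char 4 ('A'): step: R->2, L=4; A->plug->B->R->A->L->A->refl->D->L'->C->R'->G->plug->G
Char 5 ('D'): step: R->3, L=4; D->plug->D->R->E->L->F->refl->H->L'->F->R'->H->plug->H
Char 6 ('D'): step: R->4, L=4; D->plug->D->R->B->L->E->refl->B->L'->G->R'->H->plug->H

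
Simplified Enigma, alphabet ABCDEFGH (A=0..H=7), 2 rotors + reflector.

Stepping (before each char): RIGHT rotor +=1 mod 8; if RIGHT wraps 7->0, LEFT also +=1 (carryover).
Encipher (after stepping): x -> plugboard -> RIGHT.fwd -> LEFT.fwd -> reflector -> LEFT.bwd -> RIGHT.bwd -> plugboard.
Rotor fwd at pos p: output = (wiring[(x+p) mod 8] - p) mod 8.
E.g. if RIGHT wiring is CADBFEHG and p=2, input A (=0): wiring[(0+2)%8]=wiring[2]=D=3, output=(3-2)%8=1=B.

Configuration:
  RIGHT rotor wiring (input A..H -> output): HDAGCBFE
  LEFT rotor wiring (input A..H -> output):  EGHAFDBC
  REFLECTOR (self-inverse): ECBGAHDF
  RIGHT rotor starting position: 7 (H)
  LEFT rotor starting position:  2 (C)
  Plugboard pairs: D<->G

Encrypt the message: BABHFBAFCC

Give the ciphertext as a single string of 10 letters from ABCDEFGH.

Char 1 ('B'): step: R->0, L->3 (L advanced); B->plug->B->R->D->L->G->refl->D->L'->G->R'->D->plug->G
Char 2 ('A'): step: R->1, L=3; A->plug->A->R->C->L->A->refl->E->L'->H->R'->B->plug->B
Char 3 ('B'): step: R->2, L=3; B->plug->B->R->E->L->H->refl->F->L'->A->R'->C->plug->C
Char 4 ('H'): step: R->3, L=3; H->plug->H->R->F->L->B->refl->C->L'->B->R'->E->plug->E
Char 5 ('F'): step: R->4, L=3; F->plug->F->R->H->L->E->refl->A->L'->C->R'->H->plug->H
Char 6 ('B'): step: R->5, L=3; B->plug->B->R->A->L->F->refl->H->L'->E->R'->A->plug->A
Char 7 ('A'): step: R->6, L=3; A->plug->A->R->H->L->E->refl->A->L'->C->R'->E->plug->E
Char 8 ('F'): step: R->7, L=3; F->plug->F->R->D->L->G->refl->D->L'->G->R'->H->plug->H
Char 9 ('C'): step: R->0, L->4 (L advanced); C->plug->C->R->A->L->B->refl->C->L'->F->R'->G->plug->D
Char 10 ('C'): step: R->1, L=4; C->plug->C->R->F->L->C->refl->B->L'->A->R'->E->plug->E

Answer: GBCEHAEHDE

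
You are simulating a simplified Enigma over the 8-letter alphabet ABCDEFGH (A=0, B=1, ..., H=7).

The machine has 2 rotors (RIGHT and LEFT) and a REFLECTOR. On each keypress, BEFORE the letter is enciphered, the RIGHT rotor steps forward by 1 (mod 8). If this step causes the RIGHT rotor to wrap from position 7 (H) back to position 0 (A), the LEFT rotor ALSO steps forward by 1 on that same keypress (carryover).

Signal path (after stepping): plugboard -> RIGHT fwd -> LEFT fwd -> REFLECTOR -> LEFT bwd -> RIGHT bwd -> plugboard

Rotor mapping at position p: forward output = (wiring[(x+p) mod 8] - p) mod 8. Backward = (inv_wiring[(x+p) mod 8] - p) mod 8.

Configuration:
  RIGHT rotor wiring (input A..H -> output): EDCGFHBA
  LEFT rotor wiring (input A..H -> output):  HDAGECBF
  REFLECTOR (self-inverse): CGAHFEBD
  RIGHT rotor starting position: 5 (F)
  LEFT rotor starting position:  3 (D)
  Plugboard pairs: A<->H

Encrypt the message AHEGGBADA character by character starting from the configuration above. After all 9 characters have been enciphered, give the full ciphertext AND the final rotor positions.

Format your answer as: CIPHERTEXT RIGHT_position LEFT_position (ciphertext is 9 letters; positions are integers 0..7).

Char 1 ('A'): step: R->6, L=3; A->plug->H->R->B->L->B->refl->G->L'->D->R'->A->plug->H
Char 2 ('H'): step: R->7, L=3; H->plug->A->R->B->L->B->refl->G->L'->D->R'->D->plug->D
Char 3 ('E'): step: R->0, L->4 (L advanced); E->plug->E->R->F->L->H->refl->D->L'->E->R'->A->plug->H
Char 4 ('G'): step: R->1, L=4; G->plug->G->R->H->L->C->refl->A->L'->A->R'->F->plug->F
Char 5 ('G'): step: R->2, L=4; G->plug->G->R->C->L->F->refl->E->L'->G->R'->F->plug->F
Char 6 ('B'): step: R->3, L=4; B->plug->B->R->C->L->F->refl->E->L'->G->R'->D->plug->D
Char 7 ('A'): step: R->4, L=4; A->plug->H->R->C->L->F->refl->E->L'->G->R'->G->plug->G
Char 8 ('D'): step: R->5, L=4; D->plug->D->R->H->L->C->refl->A->L'->A->R'->H->plug->A
Char 9 ('A'): step: R->6, L=4; A->plug->H->R->B->L->G->refl->B->L'->D->R'->A->plug->H
Final: ciphertext=HDHFFDGAH, RIGHT=6, LEFT=4

Answer: HDHFFDGAH 6 4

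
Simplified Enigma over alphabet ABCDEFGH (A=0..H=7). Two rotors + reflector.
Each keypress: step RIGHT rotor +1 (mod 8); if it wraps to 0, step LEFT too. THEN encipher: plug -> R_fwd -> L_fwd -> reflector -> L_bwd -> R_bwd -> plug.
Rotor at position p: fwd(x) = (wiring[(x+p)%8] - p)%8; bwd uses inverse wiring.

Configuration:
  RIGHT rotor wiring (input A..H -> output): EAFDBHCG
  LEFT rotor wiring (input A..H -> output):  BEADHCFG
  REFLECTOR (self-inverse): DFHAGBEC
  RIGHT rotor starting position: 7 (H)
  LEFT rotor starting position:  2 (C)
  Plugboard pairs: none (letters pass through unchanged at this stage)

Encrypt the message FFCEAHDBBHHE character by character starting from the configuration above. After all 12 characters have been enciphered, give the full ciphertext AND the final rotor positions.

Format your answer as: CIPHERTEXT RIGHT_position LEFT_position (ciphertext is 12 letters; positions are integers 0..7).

Answer: HGHHGFGCCABD 3 4

Derivation:
Char 1 ('F'): step: R->0, L->3 (L advanced); F->plug->F->R->H->L->F->refl->B->L'->G->R'->H->plug->H
Char 2 ('F'): step: R->1, L=3; F->plug->F->R->B->L->E->refl->G->L'->F->R'->G->plug->G
Char 3 ('C'): step: R->2, L=3; C->plug->C->R->H->L->F->refl->B->L'->G->R'->H->plug->H
Char 4 ('E'): step: R->3, L=3; E->plug->E->R->D->L->C->refl->H->L'->C->R'->H->plug->H
Char 5 ('A'): step: R->4, L=3; A->plug->A->R->F->L->G->refl->E->L'->B->R'->G->plug->G
Char 6 ('H'): step: R->5, L=3; H->plug->H->R->E->L->D->refl->A->L'->A->R'->F->plug->F
Char 7 ('D'): step: R->6, L=3; D->plug->D->R->C->L->H->refl->C->L'->D->R'->G->plug->G
Char 8 ('B'): step: R->7, L=3; B->plug->B->R->F->L->G->refl->E->L'->B->R'->C->plug->C
Char 9 ('B'): step: R->0, L->4 (L advanced); B->plug->B->R->A->L->D->refl->A->L'->F->R'->C->plug->C
Char 10 ('H'): step: R->1, L=4; H->plug->H->R->D->L->C->refl->H->L'->H->R'->A->plug->A
Char 11 ('H'): step: R->2, L=4; H->plug->H->R->G->L->E->refl->G->L'->B->R'->B->plug->B
Char 12 ('E'): step: R->3, L=4; E->plug->E->R->D->L->C->refl->H->L'->H->R'->D->plug->D
Final: ciphertext=HGHHGFGCCABD, RIGHT=3, LEFT=4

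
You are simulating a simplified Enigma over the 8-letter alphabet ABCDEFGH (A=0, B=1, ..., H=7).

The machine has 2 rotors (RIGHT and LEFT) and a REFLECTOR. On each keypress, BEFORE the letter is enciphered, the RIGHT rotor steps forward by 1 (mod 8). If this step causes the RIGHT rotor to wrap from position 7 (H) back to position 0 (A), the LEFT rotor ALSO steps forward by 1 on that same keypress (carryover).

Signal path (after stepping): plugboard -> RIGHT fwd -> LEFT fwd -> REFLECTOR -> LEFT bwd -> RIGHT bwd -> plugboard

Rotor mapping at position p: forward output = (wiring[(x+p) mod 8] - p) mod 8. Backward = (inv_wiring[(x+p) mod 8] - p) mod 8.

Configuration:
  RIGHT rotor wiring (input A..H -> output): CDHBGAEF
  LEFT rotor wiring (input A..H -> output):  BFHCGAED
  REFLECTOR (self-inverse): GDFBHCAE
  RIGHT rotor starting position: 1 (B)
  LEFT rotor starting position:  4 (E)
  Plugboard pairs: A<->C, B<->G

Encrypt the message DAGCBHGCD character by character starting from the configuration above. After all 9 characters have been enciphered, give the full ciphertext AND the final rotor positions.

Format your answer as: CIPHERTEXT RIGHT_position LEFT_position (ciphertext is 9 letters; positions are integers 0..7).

Char 1 ('D'): step: R->2, L=4; D->plug->D->R->G->L->D->refl->B->L'->F->R'->A->plug->C
Char 2 ('A'): step: R->3, L=4; A->plug->C->R->F->L->B->refl->D->L'->G->R'->A->plug->C
Char 3 ('G'): step: R->4, L=4; G->plug->B->R->E->L->F->refl->C->L'->A->R'->C->plug->A
Char 4 ('C'): step: R->5, L=4; C->plug->A->R->D->L->H->refl->E->L'->B->R'->H->plug->H
Char 5 ('B'): step: R->6, L=4; B->plug->G->R->A->L->C->refl->F->L'->E->R'->C->plug->A
Char 6 ('H'): step: R->7, L=4; H->plug->H->R->F->L->B->refl->D->L'->G->R'->A->plug->C
Char 7 ('G'): step: R->0, L->5 (L advanced); G->plug->B->R->D->L->E->refl->H->L'->B->R'->D->plug->D
Char 8 ('C'): step: R->1, L=5; C->plug->A->R->C->L->G->refl->A->L'->E->R'->G->plug->B
Char 9 ('D'): step: R->2, L=5; D->plug->D->R->G->L->F->refl->C->L'->F->R'->A->plug->C
Final: ciphertext=CCAHACDBC, RIGHT=2, LEFT=5

Answer: CCAHACDBC 2 5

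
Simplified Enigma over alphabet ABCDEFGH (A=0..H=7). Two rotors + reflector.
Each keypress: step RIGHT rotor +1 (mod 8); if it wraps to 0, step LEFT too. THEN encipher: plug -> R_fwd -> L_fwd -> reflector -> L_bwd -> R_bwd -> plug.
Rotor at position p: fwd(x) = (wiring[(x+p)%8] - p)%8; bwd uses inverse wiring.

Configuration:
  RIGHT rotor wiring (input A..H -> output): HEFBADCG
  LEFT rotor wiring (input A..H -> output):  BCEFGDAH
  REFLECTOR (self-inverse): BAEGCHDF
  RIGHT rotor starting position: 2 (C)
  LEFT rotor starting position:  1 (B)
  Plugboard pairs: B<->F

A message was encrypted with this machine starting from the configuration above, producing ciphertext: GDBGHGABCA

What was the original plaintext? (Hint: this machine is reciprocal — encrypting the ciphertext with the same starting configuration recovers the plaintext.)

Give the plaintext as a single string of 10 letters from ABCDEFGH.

Char 1 ('G'): step: R->3, L=1; G->plug->G->R->B->L->D->refl->G->L'->G->R'->A->plug->A
Char 2 ('D'): step: R->4, L=1; D->plug->D->R->C->L->E->refl->C->L'->E->R'->A->plug->A
Char 3 ('B'): step: R->5, L=1; B->plug->F->R->A->L->B->refl->A->L'->H->R'->E->plug->E
Char 4 ('G'): step: R->6, L=1; G->plug->G->R->C->L->E->refl->C->L'->E->R'->A->plug->A
Char 5 ('H'): step: R->7, L=1; H->plug->H->R->D->L->F->refl->H->L'->F->R'->C->plug->C
Char 6 ('G'): step: R->0, L->2 (L advanced); G->plug->G->R->C->L->E->refl->C->L'->A->R'->E->plug->E
Char 7 ('A'): step: R->1, L=2; A->plug->A->R->D->L->B->refl->A->L'->H->R'->D->plug->D
Char 8 ('B'): step: R->2, L=2; B->plug->F->R->E->L->G->refl->D->L'->B->R'->D->plug->D
Char 9 ('C'): step: R->3, L=2; C->plug->C->R->A->L->C->refl->E->L'->C->R'->H->plug->H
Char 10 ('A'): step: R->4, L=2; A->plug->A->R->E->L->G->refl->D->L'->B->R'->G->plug->G

Answer: AAEACEDDHG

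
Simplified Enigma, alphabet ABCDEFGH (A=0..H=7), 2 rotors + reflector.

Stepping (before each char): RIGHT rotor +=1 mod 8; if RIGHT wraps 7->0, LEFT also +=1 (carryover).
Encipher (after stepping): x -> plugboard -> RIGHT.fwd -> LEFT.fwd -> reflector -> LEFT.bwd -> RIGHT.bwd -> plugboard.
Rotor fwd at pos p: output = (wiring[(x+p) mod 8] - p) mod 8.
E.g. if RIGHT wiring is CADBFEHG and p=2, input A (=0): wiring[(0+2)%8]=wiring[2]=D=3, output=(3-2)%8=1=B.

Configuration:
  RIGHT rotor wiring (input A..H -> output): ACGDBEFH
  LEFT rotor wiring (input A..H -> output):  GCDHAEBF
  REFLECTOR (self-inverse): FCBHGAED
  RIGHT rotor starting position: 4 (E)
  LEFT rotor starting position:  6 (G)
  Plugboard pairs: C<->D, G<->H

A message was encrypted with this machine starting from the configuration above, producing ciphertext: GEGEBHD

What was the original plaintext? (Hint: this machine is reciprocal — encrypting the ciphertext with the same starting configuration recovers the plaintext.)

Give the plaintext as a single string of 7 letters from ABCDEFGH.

Char 1 ('G'): step: R->5, L=6; G->plug->H->R->E->L->F->refl->A->L'->C->R'->C->plug->D
Char 2 ('E'): step: R->6, L=6; E->plug->E->R->A->L->D->refl->H->L'->B->R'->B->plug->B
Char 3 ('G'): step: R->7, L=6; G->plug->H->R->G->L->C->refl->B->L'->F->R'->G->plug->H
Char 4 ('E'): step: R->0, L->7 (L advanced); E->plug->E->R->B->L->H->refl->D->L'->C->R'->B->plug->B
Char 5 ('B'): step: R->1, L=7; B->plug->B->R->F->L->B->refl->C->L'->H->R'->H->plug->G
Char 6 ('H'): step: R->2, L=7; H->plug->G->R->G->L->F->refl->A->L'->E->R'->A->plug->A
Char 7 ('D'): step: R->3, L=7; D->plug->C->R->B->L->H->refl->D->L'->C->R'->D->plug->C

Answer: DBHBGAC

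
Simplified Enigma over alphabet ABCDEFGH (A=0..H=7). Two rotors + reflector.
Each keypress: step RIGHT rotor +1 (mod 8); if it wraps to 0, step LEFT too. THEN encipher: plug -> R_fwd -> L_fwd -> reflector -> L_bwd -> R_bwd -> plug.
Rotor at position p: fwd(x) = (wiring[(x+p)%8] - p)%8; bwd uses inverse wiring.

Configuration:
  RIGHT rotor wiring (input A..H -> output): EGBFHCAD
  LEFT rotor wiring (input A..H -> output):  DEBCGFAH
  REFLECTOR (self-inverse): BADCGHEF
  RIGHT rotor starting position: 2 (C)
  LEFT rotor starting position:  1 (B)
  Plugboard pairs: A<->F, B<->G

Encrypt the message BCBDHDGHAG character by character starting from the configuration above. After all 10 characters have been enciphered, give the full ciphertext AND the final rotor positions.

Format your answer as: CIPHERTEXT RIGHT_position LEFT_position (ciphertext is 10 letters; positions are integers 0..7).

Char 1 ('B'): step: R->3, L=1; B->plug->G->R->D->L->F->refl->H->L'->F->R'->D->plug->D
Char 2 ('C'): step: R->4, L=1; C->plug->C->R->E->L->E->refl->G->L'->G->R'->B->plug->G
Char 3 ('B'): step: R->5, L=1; B->plug->G->R->A->L->D->refl->C->L'->H->R'->D->plug->D
Char 4 ('D'): step: R->6, L=1; D->plug->D->R->A->L->D->refl->C->L'->H->R'->F->plug->A
Char 5 ('H'): step: R->7, L=1; H->plug->H->R->B->L->A->refl->B->L'->C->R'->D->plug->D
Char 6 ('D'): step: R->0, L->2 (L advanced); D->plug->D->R->F->L->F->refl->H->L'->A->R'->G->plug->B
Char 7 ('G'): step: R->1, L=2; G->plug->B->R->A->L->H->refl->F->L'->F->R'->A->plug->F
Char 8 ('H'): step: R->2, L=2; H->plug->H->R->E->L->G->refl->E->L'->C->R'->G->plug->B
Char 9 ('A'): step: R->3, L=2; A->plug->F->R->B->L->A->refl->B->L'->G->R'->H->plug->H
Char 10 ('G'): step: R->4, L=2; G->plug->B->R->G->L->B->refl->A->L'->B->R'->H->plug->H
Final: ciphertext=DGDADBFBHH, RIGHT=4, LEFT=2

Answer: DGDADBFBHH 4 2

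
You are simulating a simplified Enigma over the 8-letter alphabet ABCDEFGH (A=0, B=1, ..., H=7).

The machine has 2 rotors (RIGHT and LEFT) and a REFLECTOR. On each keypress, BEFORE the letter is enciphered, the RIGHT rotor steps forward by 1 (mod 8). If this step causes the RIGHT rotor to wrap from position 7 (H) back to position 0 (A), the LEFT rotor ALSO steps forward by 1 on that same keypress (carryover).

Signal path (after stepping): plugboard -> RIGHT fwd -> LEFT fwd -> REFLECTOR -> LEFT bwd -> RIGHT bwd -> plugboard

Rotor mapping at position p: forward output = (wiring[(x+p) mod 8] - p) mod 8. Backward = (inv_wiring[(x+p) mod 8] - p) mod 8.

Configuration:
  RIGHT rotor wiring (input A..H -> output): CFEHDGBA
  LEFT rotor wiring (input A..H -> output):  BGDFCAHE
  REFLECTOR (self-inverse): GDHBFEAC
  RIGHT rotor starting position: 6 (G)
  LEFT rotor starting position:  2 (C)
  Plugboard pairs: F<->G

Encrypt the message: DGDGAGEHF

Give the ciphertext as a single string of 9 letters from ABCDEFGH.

Answer: CCBDDFAGD

Derivation:
Char 1 ('D'): step: R->7, L=2; D->plug->D->R->F->L->C->refl->H->L'->G->R'->C->plug->C
Char 2 ('G'): step: R->0, L->3 (L advanced); G->plug->F->R->G->L->D->refl->B->L'->E->R'->C->plug->C
Char 3 ('D'): step: R->1, L=3; D->plug->D->R->C->L->F->refl->E->L'->D->R'->B->plug->B
Char 4 ('G'): step: R->2, L=3; G->plug->F->R->G->L->D->refl->B->L'->E->R'->D->plug->D
Char 5 ('A'): step: R->3, L=3; A->plug->A->R->E->L->B->refl->D->L'->G->R'->D->plug->D
Char 6 ('G'): step: R->4, L=3; G->plug->F->R->B->L->H->refl->C->L'->A->R'->G->plug->F
Char 7 ('E'): step: R->5, L=3; E->plug->E->R->A->L->C->refl->H->L'->B->R'->A->plug->A
Char 8 ('H'): step: R->6, L=3; H->plug->H->R->A->L->C->refl->H->L'->B->R'->F->plug->G
Char 9 ('F'): step: R->7, L=3; F->plug->G->R->H->L->A->refl->G->L'->F->R'->D->plug->D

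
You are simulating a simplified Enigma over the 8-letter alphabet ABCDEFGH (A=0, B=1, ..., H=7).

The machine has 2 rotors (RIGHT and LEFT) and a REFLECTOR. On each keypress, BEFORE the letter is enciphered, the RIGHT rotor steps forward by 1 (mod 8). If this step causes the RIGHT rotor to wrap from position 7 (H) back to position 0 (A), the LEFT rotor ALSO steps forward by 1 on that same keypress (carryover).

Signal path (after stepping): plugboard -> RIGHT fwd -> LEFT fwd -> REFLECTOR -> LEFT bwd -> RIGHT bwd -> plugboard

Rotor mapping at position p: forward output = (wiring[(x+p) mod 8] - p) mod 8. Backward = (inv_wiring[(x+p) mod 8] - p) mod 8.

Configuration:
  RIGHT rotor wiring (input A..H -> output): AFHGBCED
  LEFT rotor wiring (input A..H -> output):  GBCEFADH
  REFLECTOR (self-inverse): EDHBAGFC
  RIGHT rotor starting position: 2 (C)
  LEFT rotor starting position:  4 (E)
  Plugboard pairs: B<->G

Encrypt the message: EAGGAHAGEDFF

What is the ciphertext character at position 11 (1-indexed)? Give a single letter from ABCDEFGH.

Char 1 ('E'): step: R->3, L=4; E->plug->E->R->A->L->B->refl->D->L'->D->R'->A->plug->A
Char 2 ('A'): step: R->4, L=4; A->plug->A->R->F->L->F->refl->G->L'->G->R'->B->plug->G
Char 3 ('G'): step: R->5, L=4; G->plug->B->R->H->L->A->refl->E->L'->B->R'->G->plug->B
Char 4 ('G'): step: R->6, L=4; G->plug->B->R->F->L->F->refl->G->L'->G->R'->A->plug->A
Char 5 ('A'): step: R->7, L=4; A->plug->A->R->E->L->C->refl->H->L'->C->R'->F->plug->F
Char 6 ('H'): step: R->0, L->5 (L advanced); H->plug->H->R->D->L->B->refl->D->L'->A->R'->A->plug->A
Char 7 ('A'): step: R->1, L=5; A->plug->A->R->E->L->E->refl->A->L'->H->R'->H->plug->H
Char 8 ('G'): step: R->2, L=5; G->plug->B->R->E->L->E->refl->A->L'->H->R'->C->plug->C
Char 9 ('E'): step: R->3, L=5; E->plug->E->R->A->L->D->refl->B->L'->D->R'->A->plug->A
Char 10 ('D'): step: R->4, L=5; D->plug->D->R->H->L->A->refl->E->L'->E->R'->E->plug->E
Char 11 ('F'): step: R->5, L=5; F->plug->F->R->C->L->C->refl->H->L'->G->R'->C->plug->C

C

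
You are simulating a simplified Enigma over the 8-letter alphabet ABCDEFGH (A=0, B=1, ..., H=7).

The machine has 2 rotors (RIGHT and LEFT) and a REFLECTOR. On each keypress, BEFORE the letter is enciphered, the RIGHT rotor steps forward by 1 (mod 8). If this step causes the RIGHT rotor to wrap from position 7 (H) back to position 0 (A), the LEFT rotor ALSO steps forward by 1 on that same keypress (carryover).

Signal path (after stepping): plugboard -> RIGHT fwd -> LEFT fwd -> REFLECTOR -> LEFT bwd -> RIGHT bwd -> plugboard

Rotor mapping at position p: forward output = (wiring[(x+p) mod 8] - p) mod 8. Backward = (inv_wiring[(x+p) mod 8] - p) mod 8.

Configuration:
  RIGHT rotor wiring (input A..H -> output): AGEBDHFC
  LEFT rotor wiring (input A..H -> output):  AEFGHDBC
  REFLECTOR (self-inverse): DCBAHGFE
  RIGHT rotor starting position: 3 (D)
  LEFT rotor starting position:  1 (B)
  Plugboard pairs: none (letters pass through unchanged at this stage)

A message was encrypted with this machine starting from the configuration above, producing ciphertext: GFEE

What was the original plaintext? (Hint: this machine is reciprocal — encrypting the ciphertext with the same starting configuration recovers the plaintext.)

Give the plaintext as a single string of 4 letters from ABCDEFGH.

Char 1 ('G'): step: R->4, L=1; G->plug->G->R->A->L->D->refl->A->L'->F->R'->H->plug->H
Char 2 ('F'): step: R->5, L=1; F->plug->F->R->H->L->H->refl->E->L'->B->R'->E->plug->E
Char 3 ('E'): step: R->6, L=1; E->plug->E->R->G->L->B->refl->C->L'->E->R'->B->plug->B
Char 4 ('E'): step: R->7, L=1; E->plug->E->R->C->L->F->refl->G->L'->D->R'->A->plug->A

Answer: HEBA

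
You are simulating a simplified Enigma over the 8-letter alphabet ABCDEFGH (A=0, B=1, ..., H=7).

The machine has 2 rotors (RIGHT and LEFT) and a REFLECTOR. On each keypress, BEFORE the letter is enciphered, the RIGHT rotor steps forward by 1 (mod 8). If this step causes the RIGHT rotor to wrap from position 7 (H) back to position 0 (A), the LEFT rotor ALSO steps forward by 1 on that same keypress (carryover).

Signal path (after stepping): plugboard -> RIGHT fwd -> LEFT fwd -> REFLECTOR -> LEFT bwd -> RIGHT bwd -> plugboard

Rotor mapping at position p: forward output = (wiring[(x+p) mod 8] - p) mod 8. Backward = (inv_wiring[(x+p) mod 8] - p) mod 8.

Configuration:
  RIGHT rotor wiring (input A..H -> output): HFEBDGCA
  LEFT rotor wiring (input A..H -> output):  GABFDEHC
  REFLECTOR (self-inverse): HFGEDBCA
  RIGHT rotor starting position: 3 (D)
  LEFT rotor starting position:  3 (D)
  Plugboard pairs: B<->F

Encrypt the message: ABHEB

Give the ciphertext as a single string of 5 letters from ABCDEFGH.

Char 1 ('A'): step: R->4, L=3; A->plug->A->R->H->L->G->refl->C->L'->A->R'->G->plug->G
Char 2 ('B'): step: R->5, L=3; B->plug->F->R->H->L->G->refl->C->L'->A->R'->E->plug->E
Char 3 ('H'): step: R->6, L=3; H->plug->H->R->A->L->C->refl->G->L'->H->R'->D->plug->D
Char 4 ('E'): step: R->7, L=3; E->plug->E->R->C->L->B->refl->F->L'->G->R'->C->plug->C
Char 5 ('B'): step: R->0, L->4 (L advanced); B->plug->F->R->G->L->F->refl->B->L'->H->R'->A->plug->A

Answer: GEDCA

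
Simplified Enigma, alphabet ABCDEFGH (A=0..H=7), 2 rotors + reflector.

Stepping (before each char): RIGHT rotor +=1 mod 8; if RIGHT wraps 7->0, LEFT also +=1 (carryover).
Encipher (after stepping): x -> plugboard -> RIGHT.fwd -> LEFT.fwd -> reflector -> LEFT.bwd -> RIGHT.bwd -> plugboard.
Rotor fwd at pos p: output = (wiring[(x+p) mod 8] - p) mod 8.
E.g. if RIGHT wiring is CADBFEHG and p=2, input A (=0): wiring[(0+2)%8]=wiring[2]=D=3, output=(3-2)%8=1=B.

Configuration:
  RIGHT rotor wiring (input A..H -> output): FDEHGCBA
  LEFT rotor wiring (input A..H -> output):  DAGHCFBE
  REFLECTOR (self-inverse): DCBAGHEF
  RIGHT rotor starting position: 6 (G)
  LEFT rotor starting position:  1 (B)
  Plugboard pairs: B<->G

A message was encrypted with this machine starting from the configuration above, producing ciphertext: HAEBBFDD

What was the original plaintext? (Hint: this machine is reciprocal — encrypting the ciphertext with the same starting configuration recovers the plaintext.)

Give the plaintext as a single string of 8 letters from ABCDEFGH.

Answer: CEHACBFE

Derivation:
Char 1 ('H'): step: R->7, L=1; H->plug->H->R->C->L->G->refl->E->L'->E->R'->C->plug->C
Char 2 ('A'): step: R->0, L->2 (L advanced); A->plug->A->R->F->L->C->refl->B->L'->G->R'->E->plug->E
Char 3 ('E'): step: R->1, L=2; E->plug->E->R->B->L->F->refl->H->L'->E->R'->H->plug->H
Char 4 ('B'): step: R->2, L=2; B->plug->G->R->D->L->D->refl->A->L'->C->R'->A->plug->A
Char 5 ('B'): step: R->3, L=2; B->plug->G->R->A->L->E->refl->G->L'->H->R'->C->plug->C
Char 6 ('F'): step: R->4, L=2; F->plug->F->R->H->L->G->refl->E->L'->A->R'->G->plug->B
Char 7 ('D'): step: R->5, L=2; D->plug->D->R->A->L->E->refl->G->L'->H->R'->F->plug->F
Char 8 ('D'): step: R->6, L=2; D->plug->D->R->F->L->C->refl->B->L'->G->R'->E->plug->E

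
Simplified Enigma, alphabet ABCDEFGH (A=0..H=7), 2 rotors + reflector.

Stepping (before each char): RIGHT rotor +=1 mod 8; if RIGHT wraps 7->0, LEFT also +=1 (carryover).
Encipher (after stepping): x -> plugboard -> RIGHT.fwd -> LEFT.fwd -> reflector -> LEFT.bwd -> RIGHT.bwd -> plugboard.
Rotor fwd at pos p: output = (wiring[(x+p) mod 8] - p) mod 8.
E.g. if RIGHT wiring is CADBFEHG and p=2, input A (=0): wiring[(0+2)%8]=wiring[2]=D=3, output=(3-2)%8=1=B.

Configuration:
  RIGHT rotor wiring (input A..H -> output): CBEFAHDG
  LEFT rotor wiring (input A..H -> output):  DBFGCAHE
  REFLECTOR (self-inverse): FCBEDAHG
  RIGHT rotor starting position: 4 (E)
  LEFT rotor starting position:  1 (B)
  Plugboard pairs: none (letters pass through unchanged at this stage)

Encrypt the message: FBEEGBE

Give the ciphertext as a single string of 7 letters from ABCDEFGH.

Char 1 ('F'): step: R->5, L=1; F->plug->F->R->H->L->C->refl->B->L'->D->R'->H->plug->H
Char 2 ('B'): step: R->6, L=1; B->plug->B->R->A->L->A->refl->F->L'->C->R'->G->plug->G
Char 3 ('E'): step: R->7, L=1; E->plug->E->R->G->L->D->refl->E->L'->B->R'->F->plug->F
Char 4 ('E'): step: R->0, L->2 (L advanced); E->plug->E->R->A->L->D->refl->E->L'->B->R'->B->plug->B
Char 5 ('G'): step: R->1, L=2; G->plug->G->R->F->L->C->refl->B->L'->G->R'->E->plug->E
Char 6 ('B'): step: R->2, L=2; B->plug->B->R->D->L->G->refl->H->L'->H->R'->H->plug->H
Char 7 ('E'): step: R->3, L=2; E->plug->E->R->D->L->G->refl->H->L'->H->R'->F->plug->F

Answer: HGFBEHF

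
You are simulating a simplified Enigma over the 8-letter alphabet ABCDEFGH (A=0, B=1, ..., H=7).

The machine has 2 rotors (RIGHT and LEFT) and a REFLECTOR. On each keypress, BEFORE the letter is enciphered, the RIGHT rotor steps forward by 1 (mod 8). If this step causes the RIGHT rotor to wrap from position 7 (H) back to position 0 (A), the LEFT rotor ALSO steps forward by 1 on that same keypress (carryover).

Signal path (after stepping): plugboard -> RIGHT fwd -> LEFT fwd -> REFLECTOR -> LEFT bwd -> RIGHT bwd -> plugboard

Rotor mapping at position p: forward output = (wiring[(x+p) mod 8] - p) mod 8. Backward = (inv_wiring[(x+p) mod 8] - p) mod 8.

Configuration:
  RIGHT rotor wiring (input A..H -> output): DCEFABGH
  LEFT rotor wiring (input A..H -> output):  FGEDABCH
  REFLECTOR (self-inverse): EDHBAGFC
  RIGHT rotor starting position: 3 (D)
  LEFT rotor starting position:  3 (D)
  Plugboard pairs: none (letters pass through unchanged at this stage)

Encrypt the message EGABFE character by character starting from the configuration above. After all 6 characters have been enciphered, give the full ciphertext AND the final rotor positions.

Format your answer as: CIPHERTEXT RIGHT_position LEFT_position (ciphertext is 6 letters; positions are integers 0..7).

Char 1 ('E'): step: R->4, L=3; E->plug->E->R->H->L->B->refl->D->L'->G->R'->F->plug->F
Char 2 ('G'): step: R->5, L=3; G->plug->G->R->A->L->A->refl->E->L'->E->R'->A->plug->A
Char 3 ('A'): step: R->6, L=3; A->plug->A->R->A->L->A->refl->E->L'->E->R'->D->plug->D
Char 4 ('B'): step: R->7, L=3; B->plug->B->R->E->L->E->refl->A->L'->A->R'->A->plug->A
Char 5 ('F'): step: R->0, L->4 (L advanced); F->plug->F->R->B->L->F->refl->G->L'->C->R'->B->plug->B
Char 6 ('E'): step: R->1, L=4; E->plug->E->R->A->L->E->refl->A->L'->G->R'->G->plug->G
Final: ciphertext=FADABG, RIGHT=1, LEFT=4

Answer: FADABG 1 4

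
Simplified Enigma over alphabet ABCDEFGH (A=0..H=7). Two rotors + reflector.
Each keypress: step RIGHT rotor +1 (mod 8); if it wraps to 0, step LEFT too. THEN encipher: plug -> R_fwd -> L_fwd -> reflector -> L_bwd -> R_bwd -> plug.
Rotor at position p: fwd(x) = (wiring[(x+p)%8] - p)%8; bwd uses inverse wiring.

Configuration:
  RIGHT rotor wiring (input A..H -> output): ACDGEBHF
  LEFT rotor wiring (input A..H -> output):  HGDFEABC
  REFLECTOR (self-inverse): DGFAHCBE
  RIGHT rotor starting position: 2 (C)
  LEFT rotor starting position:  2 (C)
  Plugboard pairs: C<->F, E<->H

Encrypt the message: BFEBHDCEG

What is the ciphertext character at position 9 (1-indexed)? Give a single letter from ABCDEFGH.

Char 1 ('B'): step: R->3, L=2; B->plug->B->R->B->L->D->refl->A->L'->F->R'->F->plug->C
Char 2 ('F'): step: R->4, L=2; F->plug->C->R->D->L->G->refl->B->L'->A->R'->A->plug->A
Char 3 ('E'): step: R->5, L=2; E->plug->H->R->H->L->E->refl->H->L'->E->R'->A->plug->A
Char 4 ('B'): step: R->6, L=2; B->plug->B->R->H->L->E->refl->H->L'->E->R'->D->plug->D
Char 5 ('H'): step: R->7, L=2; H->plug->E->R->H->L->E->refl->H->L'->E->R'->D->plug->D
Char 6 ('D'): step: R->0, L->3 (L advanced); D->plug->D->R->G->L->D->refl->A->L'->H->R'->G->plug->G
Char 7 ('C'): step: R->1, L=3; C->plug->F->R->G->L->D->refl->A->L'->H->R'->H->plug->E
Char 8 ('E'): step: R->2, L=3; E->plug->H->R->A->L->C->refl->F->L'->C->R'->C->plug->F
Char 9 ('G'): step: R->3, L=3; G->plug->G->R->H->L->A->refl->D->L'->G->R'->C->plug->F

F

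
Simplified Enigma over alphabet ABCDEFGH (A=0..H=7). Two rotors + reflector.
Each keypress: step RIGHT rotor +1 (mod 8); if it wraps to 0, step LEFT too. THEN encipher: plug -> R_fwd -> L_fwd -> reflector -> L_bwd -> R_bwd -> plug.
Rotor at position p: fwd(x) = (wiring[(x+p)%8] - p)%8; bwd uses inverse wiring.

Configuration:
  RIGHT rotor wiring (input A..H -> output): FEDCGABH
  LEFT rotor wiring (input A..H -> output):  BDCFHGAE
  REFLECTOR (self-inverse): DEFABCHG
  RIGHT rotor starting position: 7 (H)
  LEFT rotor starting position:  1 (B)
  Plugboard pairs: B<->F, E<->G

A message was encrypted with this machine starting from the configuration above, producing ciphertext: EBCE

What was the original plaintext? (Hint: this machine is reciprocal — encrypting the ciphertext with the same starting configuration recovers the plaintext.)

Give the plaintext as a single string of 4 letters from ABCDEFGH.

Char 1 ('E'): step: R->0, L->2 (L advanced); E->plug->G->R->B->L->D->refl->A->L'->A->R'->F->plug->B
Char 2 ('B'): step: R->1, L=2; B->plug->F->R->A->L->A->refl->D->L'->B->R'->C->plug->C
Char 3 ('C'): step: R->2, L=2; C->plug->C->R->E->L->G->refl->H->L'->G->R'->D->plug->D
Char 4 ('E'): step: R->3, L=2; E->plug->G->R->B->L->D->refl->A->L'->A->R'->H->plug->H

Answer: BCDH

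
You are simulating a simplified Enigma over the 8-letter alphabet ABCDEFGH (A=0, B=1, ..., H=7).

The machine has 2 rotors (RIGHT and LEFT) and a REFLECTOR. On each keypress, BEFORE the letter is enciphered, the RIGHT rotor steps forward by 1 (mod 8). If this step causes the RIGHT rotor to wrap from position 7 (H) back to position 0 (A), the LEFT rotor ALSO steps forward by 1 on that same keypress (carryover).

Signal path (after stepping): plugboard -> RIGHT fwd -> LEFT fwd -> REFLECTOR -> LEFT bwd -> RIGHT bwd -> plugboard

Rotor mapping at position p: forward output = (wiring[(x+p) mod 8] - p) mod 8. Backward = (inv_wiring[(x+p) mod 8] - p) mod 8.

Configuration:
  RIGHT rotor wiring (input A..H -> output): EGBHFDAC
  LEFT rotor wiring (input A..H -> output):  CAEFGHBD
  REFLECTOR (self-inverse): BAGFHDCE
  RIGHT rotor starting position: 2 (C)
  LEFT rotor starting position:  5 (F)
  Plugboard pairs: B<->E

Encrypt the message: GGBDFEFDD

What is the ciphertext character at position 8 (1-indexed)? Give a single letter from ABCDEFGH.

Char 1 ('G'): step: R->3, L=5; G->plug->G->R->D->L->F->refl->D->L'->E->R'->A->plug->A
Char 2 ('G'): step: R->4, L=5; G->plug->G->R->F->L->H->refl->E->L'->B->R'->A->plug->A
Char 3 ('B'): step: R->5, L=5; B->plug->E->R->B->L->E->refl->H->L'->F->R'->C->plug->C
Char 4 ('D'): step: R->6, L=5; D->plug->D->R->A->L->C->refl->G->L'->C->R'->A->plug->A
Char 5 ('F'): step: R->7, L=5; F->plug->F->R->G->L->A->refl->B->L'->H->R'->C->plug->C
Char 6 ('E'): step: R->0, L->6 (L advanced); E->plug->B->R->G->L->A->refl->B->L'->H->R'->D->plug->D
Char 7 ('F'): step: R->1, L=6; F->plug->F->R->H->L->B->refl->A->L'->G->R'->C->plug->C
Char 8 ('D'): step: R->2, L=6; D->plug->D->R->B->L->F->refl->D->L'->A->R'->F->plug->F

F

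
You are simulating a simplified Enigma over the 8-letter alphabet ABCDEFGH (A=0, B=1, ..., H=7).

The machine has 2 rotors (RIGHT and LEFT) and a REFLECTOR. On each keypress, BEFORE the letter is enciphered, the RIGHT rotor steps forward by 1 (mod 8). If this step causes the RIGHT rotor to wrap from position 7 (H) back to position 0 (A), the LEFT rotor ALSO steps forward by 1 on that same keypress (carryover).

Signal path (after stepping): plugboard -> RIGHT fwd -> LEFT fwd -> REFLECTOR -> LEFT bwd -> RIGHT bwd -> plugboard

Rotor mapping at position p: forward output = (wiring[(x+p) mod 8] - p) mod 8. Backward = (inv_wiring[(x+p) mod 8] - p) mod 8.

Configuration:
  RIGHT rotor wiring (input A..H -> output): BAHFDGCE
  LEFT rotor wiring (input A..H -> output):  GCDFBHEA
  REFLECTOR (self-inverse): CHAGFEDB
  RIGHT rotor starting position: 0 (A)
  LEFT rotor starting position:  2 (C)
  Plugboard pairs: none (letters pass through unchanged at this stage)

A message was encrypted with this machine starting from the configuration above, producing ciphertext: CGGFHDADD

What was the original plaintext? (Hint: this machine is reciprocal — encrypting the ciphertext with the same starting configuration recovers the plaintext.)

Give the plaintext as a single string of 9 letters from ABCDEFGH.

Answer: ADEAEHCAC

Derivation:
Char 1 ('C'): step: R->1, L=2; C->plug->C->R->E->L->C->refl->A->L'->H->R'->A->plug->A
Char 2 ('G'): step: R->2, L=2; G->plug->G->R->H->L->A->refl->C->L'->E->R'->D->plug->D
Char 3 ('G'): step: R->3, L=2; G->plug->G->R->F->L->G->refl->D->L'->B->R'->E->plug->E
Char 4 ('F'): step: R->4, L=2; F->plug->F->R->E->L->C->refl->A->L'->H->R'->A->plug->A
Char 5 ('H'): step: R->5, L=2; H->plug->H->R->G->L->E->refl->F->L'->D->R'->E->plug->E
Char 6 ('D'): step: R->6, L=2; D->plug->D->R->C->L->H->refl->B->L'->A->R'->H->plug->H
Char 7 ('A'): step: R->7, L=2; A->plug->A->R->F->L->G->refl->D->L'->B->R'->C->plug->C
Char 8 ('D'): step: R->0, L->3 (L advanced); D->plug->D->R->F->L->D->refl->G->L'->B->R'->A->plug->A
Char 9 ('D'): step: R->1, L=3; D->plug->D->R->C->L->E->refl->F->L'->E->R'->C->plug->C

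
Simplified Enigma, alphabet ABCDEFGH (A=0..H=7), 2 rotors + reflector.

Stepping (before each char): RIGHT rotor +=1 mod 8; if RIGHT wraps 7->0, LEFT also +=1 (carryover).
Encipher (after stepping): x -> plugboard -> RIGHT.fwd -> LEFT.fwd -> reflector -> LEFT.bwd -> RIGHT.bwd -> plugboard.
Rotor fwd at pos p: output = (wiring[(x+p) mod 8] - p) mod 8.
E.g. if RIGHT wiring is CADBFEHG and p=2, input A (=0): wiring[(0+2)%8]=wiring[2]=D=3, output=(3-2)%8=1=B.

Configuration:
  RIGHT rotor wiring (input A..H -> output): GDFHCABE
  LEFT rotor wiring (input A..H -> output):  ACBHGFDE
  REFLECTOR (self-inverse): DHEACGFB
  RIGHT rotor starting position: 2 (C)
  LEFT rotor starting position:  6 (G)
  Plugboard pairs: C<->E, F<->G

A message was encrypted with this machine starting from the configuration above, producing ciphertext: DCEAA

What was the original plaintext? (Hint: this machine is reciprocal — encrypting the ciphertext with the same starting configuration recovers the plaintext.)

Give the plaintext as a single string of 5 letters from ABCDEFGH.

Answer: AHHHB

Derivation:
Char 1 ('D'): step: R->3, L=6; D->plug->D->R->G->L->A->refl->D->L'->E->R'->A->plug->A
Char 2 ('C'): step: R->4, L=6; C->plug->E->R->C->L->C->refl->E->L'->D->R'->H->plug->H
Char 3 ('E'): step: R->5, L=6; E->plug->C->R->H->L->H->refl->B->L'->F->R'->H->plug->H
Char 4 ('A'): step: R->6, L=6; A->plug->A->R->D->L->E->refl->C->L'->C->R'->H->plug->H
Char 5 ('A'): step: R->7, L=6; A->plug->A->R->F->L->B->refl->H->L'->H->R'->B->plug->B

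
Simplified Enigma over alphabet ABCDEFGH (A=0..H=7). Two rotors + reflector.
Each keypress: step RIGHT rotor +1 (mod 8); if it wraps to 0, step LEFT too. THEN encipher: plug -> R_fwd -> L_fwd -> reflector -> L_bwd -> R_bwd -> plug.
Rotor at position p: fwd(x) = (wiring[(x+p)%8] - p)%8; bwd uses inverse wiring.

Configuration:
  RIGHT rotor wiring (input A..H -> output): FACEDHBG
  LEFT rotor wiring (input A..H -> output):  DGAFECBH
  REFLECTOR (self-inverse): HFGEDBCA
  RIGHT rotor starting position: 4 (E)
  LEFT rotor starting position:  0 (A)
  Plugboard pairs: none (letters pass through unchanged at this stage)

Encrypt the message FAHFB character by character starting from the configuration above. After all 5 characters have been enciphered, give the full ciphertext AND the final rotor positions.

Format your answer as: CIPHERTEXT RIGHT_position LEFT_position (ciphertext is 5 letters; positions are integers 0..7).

Char 1 ('F'): step: R->5, L=0; F->plug->F->R->F->L->C->refl->G->L'->B->R'->C->plug->C
Char 2 ('A'): step: R->6, L=0; A->plug->A->R->D->L->F->refl->B->L'->G->R'->F->plug->F
Char 3 ('H'): step: R->7, L=0; H->plug->H->R->C->L->A->refl->H->L'->H->R'->A->plug->A
Char 4 ('F'): step: R->0, L->1 (L advanced); F->plug->F->R->H->L->C->refl->G->L'->G->R'->H->plug->H
Char 5 ('B'): step: R->1, L=1; B->plug->B->R->B->L->H->refl->A->L'->F->R'->G->plug->G
Final: ciphertext=CFAHG, RIGHT=1, LEFT=1

Answer: CFAHG 1 1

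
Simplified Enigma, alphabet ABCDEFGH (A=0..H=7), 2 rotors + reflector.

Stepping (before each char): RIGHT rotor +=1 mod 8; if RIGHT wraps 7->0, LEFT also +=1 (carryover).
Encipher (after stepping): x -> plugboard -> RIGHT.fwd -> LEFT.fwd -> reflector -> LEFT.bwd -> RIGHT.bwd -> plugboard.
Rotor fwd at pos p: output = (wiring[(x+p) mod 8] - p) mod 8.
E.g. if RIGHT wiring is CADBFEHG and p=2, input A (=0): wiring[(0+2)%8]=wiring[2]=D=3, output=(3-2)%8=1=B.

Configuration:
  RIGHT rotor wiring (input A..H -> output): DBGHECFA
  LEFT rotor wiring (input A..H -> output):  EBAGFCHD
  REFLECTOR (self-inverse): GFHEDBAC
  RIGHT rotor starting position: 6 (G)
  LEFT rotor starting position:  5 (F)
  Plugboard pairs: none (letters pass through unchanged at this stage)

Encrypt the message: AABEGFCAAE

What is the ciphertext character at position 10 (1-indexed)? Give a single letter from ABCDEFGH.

Char 1 ('A'): step: R->7, L=5; A->plug->A->R->B->L->C->refl->H->L'->D->R'->G->plug->G
Char 2 ('A'): step: R->0, L->6 (L advanced); A->plug->A->R->D->L->D->refl->E->L'->H->R'->D->plug->D
Char 3 ('B'): step: R->1, L=6; B->plug->B->R->F->L->A->refl->G->L'->C->R'->H->plug->H
Char 4 ('E'): step: R->2, L=6; E->plug->E->R->D->L->D->refl->E->L'->H->R'->H->plug->H
Char 5 ('G'): step: R->3, L=6; G->plug->G->R->G->L->H->refl->C->L'->E->R'->A->plug->A
Char 6 ('F'): step: R->4, L=6; F->plug->F->R->F->L->A->refl->G->L'->C->R'->G->plug->G
Char 7 ('C'): step: R->5, L=6; C->plug->C->R->D->L->D->refl->E->L'->H->R'->H->plug->H
Char 8 ('A'): step: R->6, L=6; A->plug->A->R->H->L->E->refl->D->L'->D->R'->D->plug->D
Char 9 ('A'): step: R->7, L=6; A->plug->A->R->B->L->F->refl->B->L'->A->R'->E->plug->E
Char 10 ('E'): step: R->0, L->7 (L advanced); E->plug->E->R->E->L->H->refl->C->L'->C->R'->F->plug->F

F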